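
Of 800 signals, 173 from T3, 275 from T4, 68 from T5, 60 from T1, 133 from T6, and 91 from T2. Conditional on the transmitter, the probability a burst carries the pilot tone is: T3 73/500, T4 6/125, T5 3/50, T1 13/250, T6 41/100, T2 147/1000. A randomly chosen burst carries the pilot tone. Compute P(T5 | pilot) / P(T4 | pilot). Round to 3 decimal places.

By Bayes' rule, posterior ∝ prior × likelihood:
  T3: 0.21625 × 0.146 = 0.0315725
  T4: 0.34375 × 0.048 = 0.0165
  T5: 0.085 × 0.06 = 0.0051
  T1: 0.075 × 0.052 = 0.0039
  T6: 0.16625 × 0.41 = 0.0681625
  T2: 0.11375 × 0.147 = 0.01672125
Total = 0.14195625.
The ratio is 0.0051 / 0.0165 (the normalizer cancels) = 0.309.

0.309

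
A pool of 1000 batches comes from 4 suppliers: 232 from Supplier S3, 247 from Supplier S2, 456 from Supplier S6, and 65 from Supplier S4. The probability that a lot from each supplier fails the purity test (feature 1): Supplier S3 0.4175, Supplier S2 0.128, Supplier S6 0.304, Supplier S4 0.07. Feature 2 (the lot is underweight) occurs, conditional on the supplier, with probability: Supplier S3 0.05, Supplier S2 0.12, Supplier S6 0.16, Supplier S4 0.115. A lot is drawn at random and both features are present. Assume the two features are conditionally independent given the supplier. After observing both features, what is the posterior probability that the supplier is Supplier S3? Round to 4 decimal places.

By Bayes' rule, posterior ∝ prior × likelihood:
  Supplier S3: 0.232 × 0.4175 × 0.05 = 0.004843
  Supplier S2: 0.247 × 0.128 × 0.12 = 0.00379392
  Supplier S6: 0.456 × 0.304 × 0.16 = 0.02217984
  Supplier S4: 0.065 × 0.07 × 0.115 = 0.00052325
Normalizing constant = 0.03134001.
P(Supplier S3 | evidence) = 0.004843 / 0.03134001 ≈ 0.1545.

0.1545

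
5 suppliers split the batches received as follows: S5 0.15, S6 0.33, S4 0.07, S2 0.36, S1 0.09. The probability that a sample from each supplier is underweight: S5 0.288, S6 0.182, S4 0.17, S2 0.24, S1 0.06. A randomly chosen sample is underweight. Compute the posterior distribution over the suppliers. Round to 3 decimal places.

Compute prior × likelihood for every hypothesis:
  S5: 0.15 × 0.288 = 0.0432
  S6: 0.33 × 0.182 = 0.06006
  S4: 0.07 × 0.17 = 0.0119
  S2: 0.36 × 0.24 = 0.0864
  S1: 0.09 × 0.06 = 0.0054
Sum = 0.20696.
P(S5 | underweight) = 0.0432/0.20696 ≈ 0.209
P(S6 | underweight) = 0.06006/0.20696 ≈ 0.290
P(S4 | underweight) = 0.0119/0.20696 ≈ 0.057
P(S2 | underweight) = 0.0864/0.20696 ≈ 0.417
P(S1 | underweight) = 0.0054/0.20696 ≈ 0.026
(Check: 0.209+0.290+0.057+0.417+0.026 = 0.999.)

S5 0.209, S6 0.290, S4 0.057, S2 0.417, S1 0.026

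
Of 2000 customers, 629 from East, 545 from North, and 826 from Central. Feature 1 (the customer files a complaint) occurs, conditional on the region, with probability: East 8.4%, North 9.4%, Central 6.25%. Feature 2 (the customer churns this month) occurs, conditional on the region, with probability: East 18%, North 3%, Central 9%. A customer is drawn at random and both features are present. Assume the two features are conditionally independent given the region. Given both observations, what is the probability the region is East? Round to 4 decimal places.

Unnormalized posteriors (prior × likelihood):
  East: 0.3145 × 0.084 × 0.18 = 0.00475524
  North: 0.2725 × 0.094 × 0.03 = 0.00076845
  Central: 0.413 × 0.0625 × 0.09 = 0.002323125
Normalizing constant = 0.007846815.
P(East | evidence) = 0.00475524 / 0.007846815 ≈ 0.6060.

0.6060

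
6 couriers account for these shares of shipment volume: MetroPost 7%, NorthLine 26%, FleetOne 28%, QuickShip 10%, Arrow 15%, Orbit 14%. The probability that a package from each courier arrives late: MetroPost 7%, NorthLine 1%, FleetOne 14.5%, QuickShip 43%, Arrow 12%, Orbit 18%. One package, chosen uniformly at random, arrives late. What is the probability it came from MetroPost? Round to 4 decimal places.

Unnormalized posteriors (prior × likelihood):
  MetroPost: 0.07 × 0.07 = 0.0049
  NorthLine: 0.26 × 0.01 = 0.0026
  FleetOne: 0.28 × 0.145 = 0.0406
  QuickShip: 0.1 × 0.43 = 0.043
  Arrow: 0.15 × 0.12 = 0.018
  Orbit: 0.14 × 0.18 = 0.0252
Sum = 0.1343.
P(MetroPost | evidence) = 0.0049 / 0.1343 ≈ 0.0365.

0.0365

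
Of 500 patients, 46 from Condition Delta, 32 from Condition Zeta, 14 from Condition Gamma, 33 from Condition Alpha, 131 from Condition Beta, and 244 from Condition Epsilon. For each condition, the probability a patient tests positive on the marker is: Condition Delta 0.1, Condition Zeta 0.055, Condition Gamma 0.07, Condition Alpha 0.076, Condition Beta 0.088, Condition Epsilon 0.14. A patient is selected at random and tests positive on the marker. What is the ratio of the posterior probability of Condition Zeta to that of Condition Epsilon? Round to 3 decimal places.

0.052

By Bayes' rule, posterior ∝ prior × likelihood:
  Condition Delta: 0.092 × 0.1 = 0.0092
  Condition Zeta: 0.064 × 0.055 = 0.00352
  Condition Gamma: 0.028 × 0.07 = 0.00196
  Condition Alpha: 0.066 × 0.076 = 0.005016
  Condition Beta: 0.262 × 0.088 = 0.023056
  Condition Epsilon: 0.488 × 0.14 = 0.06832
Total = 0.111072.
The ratio is 0.00352 / 0.06832 (the normalizer cancels) = 0.052.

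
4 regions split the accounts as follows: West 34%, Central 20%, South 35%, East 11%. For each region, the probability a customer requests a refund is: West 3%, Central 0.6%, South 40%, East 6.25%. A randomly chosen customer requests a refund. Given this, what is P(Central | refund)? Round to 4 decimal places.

Unnormalized posteriors (prior × likelihood):
  West: 0.34 × 0.03 = 0.0102
  Central: 0.2 × 0.006 = 0.0012
  South: 0.35 × 0.4 = 0.14
  East: 0.11 × 0.0625 = 0.006875
Total = 0.158275.
P(Central | evidence) = 0.0012 / 0.158275 ≈ 0.0076.

0.0076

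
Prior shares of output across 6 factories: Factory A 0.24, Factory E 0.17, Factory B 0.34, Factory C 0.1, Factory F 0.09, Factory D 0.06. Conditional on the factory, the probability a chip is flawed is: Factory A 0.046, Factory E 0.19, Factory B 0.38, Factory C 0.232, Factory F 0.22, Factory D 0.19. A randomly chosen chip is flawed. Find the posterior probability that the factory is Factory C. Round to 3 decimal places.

Compute prior × likelihood for every hypothesis:
  Factory A: 0.24 × 0.046 = 0.01104
  Factory E: 0.17 × 0.19 = 0.0323
  Factory B: 0.34 × 0.38 = 0.1292
  Factory C: 0.1 × 0.232 = 0.0232
  Factory F: 0.09 × 0.22 = 0.0198
  Factory D: 0.06 × 0.19 = 0.0114
Sum = 0.22694.
P(Factory C | evidence) = 0.0232 / 0.22694 ≈ 0.102.

0.102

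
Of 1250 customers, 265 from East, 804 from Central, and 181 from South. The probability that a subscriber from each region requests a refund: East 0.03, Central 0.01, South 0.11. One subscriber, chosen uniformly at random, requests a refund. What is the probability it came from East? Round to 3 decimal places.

0.221

Prior × likelihood for each hypothesis:
  East: 0.212 × 0.03 = 0.00636
  Central: 0.6432 × 0.01 = 0.006432
  South: 0.1448 × 0.11 = 0.015928
Normalizing constant = 0.02872.
P(East | evidence) = 0.00636 / 0.02872 ≈ 0.221.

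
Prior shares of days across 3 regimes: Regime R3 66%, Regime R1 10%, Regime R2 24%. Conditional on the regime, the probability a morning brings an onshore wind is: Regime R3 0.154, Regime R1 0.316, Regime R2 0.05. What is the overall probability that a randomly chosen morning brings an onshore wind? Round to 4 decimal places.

0.1452

Compute prior × likelihood for every hypothesis:
  Regime R3: 0.66 × 0.154 = 0.10164
  Regime R1: 0.1 × 0.316 = 0.0316
  Regime R2: 0.24 × 0.05 = 0.012
P(onshore) = 0.10164 + 0.0316 + 0.012 = 0.14524 → 0.1452.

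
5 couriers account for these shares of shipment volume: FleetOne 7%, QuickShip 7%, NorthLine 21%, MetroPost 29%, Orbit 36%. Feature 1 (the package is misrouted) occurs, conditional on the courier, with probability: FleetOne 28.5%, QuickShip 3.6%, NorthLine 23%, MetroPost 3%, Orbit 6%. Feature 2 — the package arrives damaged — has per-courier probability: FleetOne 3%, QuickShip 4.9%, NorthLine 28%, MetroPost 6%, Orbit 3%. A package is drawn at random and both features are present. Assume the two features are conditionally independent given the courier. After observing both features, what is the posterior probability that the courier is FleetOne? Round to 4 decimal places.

Compute prior × likelihood for every hypothesis:
  FleetOne: 0.07 × 0.285 × 0.03 = 0.0005985
  QuickShip: 0.07 × 0.036 × 0.049 = 0.00012348
  NorthLine: 0.21 × 0.23 × 0.28 = 0.013524
  MetroPost: 0.29 × 0.03 × 0.06 = 0.000522
  Orbit: 0.36 × 0.06 × 0.03 = 0.000648
Sum = 0.01541598.
P(FleetOne | evidence) = 0.0005985 / 0.01541598 ≈ 0.0388.

0.0388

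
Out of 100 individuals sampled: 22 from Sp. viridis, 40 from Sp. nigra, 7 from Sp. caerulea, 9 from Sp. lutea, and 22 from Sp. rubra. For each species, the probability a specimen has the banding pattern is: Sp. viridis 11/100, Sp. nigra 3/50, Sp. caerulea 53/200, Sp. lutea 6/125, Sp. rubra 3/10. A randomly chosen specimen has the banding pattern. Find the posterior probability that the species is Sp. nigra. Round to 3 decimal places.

0.175

By Bayes' rule, posterior ∝ prior × likelihood:
  Sp. viridis: 0.22 × 0.11 = 0.0242
  Sp. nigra: 0.4 × 0.06 = 0.024
  Sp. caerulea: 0.07 × 0.265 = 0.01855
  Sp. lutea: 0.09 × 0.048 = 0.00432
  Sp. rubra: 0.22 × 0.3 = 0.066
Sum = 0.13707.
P(Sp. nigra | evidence) = 0.024 / 0.13707 ≈ 0.175.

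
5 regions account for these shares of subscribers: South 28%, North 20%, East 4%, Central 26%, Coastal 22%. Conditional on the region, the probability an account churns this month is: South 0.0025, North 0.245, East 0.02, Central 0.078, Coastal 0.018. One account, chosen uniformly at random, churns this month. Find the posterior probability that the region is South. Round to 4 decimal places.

0.0094

Prior × likelihood for each hypothesis:
  South: 0.28 × 0.0025 = 0.0007
  North: 0.2 × 0.245 = 0.049
  East: 0.04 × 0.02 = 0.0008
  Central: 0.26 × 0.078 = 0.02028
  Coastal: 0.22 × 0.018 = 0.00396
Normalizing constant = 0.07474.
P(South | evidence) = 0.0007 / 0.07474 ≈ 0.0094.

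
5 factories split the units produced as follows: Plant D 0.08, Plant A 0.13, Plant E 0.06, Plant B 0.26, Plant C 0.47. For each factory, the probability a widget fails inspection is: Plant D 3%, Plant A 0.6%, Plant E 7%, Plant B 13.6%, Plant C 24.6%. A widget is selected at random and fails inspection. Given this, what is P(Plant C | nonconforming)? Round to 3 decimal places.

0.730

Prior × likelihood for each hypothesis:
  Plant D: 0.08 × 0.03 = 0.0024
  Plant A: 0.13 × 0.006 = 0.00078
  Plant E: 0.06 × 0.07 = 0.0042
  Plant B: 0.26 × 0.136 = 0.03536
  Plant C: 0.47 × 0.246 = 0.11562
Normalizing constant = 0.15836.
P(Plant C | evidence) = 0.11562 / 0.15836 ≈ 0.730.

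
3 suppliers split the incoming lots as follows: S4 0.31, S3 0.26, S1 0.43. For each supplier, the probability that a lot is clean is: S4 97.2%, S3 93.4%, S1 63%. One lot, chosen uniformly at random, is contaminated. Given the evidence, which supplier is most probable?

Taking complements, P(contaminated | each) = S4 0.028, S3 0.066, S1 0.37.
By Bayes' rule, posterior ∝ prior × likelihood:
  S4: 0.31 × 0.028 = 0.00868
  S3: 0.26 × 0.066 = 0.01716
  S1: 0.43 × 0.37 = 0.1591
Sum = 0.18494.
Largest term belongs to S1, so S1 is most probable.

S1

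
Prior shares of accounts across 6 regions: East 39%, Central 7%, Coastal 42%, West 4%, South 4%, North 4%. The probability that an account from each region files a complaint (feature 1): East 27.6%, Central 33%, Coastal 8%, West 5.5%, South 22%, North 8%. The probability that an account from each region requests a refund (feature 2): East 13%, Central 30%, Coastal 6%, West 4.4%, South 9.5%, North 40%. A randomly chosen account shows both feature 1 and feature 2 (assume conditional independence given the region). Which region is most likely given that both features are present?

Prior × likelihood for each hypothesis:
  East: 0.39 × 0.276 × 0.13 = 0.0139932
  Central: 0.07 × 0.33 × 0.3 = 0.00693
  Coastal: 0.42 × 0.08 × 0.06 = 0.002016
  West: 0.04 × 0.055 × 0.044 = 0.0000968
  South: 0.04 × 0.22 × 0.095 = 0.000836
  North: 0.04 × 0.08 × 0.4 = 0.00128
Total = 0.025152.
Largest term belongs to East, so East is most probable.

East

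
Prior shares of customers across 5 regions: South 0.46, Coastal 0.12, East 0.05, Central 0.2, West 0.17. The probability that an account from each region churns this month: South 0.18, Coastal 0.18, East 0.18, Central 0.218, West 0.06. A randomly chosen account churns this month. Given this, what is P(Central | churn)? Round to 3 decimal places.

0.261

By Bayes' rule, posterior ∝ prior × likelihood:
  South: 0.46 × 0.18 = 0.0828
  Coastal: 0.12 × 0.18 = 0.0216
  East: 0.05 × 0.18 = 0.009
  Central: 0.2 × 0.218 = 0.0436
  West: 0.17 × 0.06 = 0.0102
Sum = 0.1672.
P(Central | evidence) = 0.0436 / 0.1672 ≈ 0.261.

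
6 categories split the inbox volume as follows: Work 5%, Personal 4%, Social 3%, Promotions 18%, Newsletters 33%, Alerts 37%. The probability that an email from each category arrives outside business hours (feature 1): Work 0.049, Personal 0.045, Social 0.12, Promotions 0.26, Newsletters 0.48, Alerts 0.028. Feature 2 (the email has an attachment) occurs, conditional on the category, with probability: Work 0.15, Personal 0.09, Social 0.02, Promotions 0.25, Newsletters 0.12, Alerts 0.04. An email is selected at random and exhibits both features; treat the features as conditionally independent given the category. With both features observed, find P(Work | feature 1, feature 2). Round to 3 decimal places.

0.012

Unnormalized posteriors (prior × likelihood):
  Work: 0.05 × 0.049 × 0.15 = 0.0003675
  Personal: 0.04 × 0.045 × 0.09 = 0.000162
  Social: 0.03 × 0.12 × 0.02 = 0.000072
  Promotions: 0.18 × 0.26 × 0.25 = 0.0117
  Newsletters: 0.33 × 0.48 × 0.12 = 0.019008
  Alerts: 0.37 × 0.028 × 0.04 = 0.0004144
Total = 0.0317239.
P(Work | evidence) = 0.0003675 / 0.0317239 ≈ 0.012.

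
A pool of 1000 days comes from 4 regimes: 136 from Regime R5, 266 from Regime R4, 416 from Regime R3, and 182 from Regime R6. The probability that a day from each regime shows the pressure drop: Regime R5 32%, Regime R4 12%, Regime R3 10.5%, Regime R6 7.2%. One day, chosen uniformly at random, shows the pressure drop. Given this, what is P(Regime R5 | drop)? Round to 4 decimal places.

By Bayes' rule, posterior ∝ prior × likelihood:
  Regime R5: 0.136 × 0.32 = 0.04352
  Regime R4: 0.266 × 0.12 = 0.03192
  Regime R3: 0.416 × 0.105 = 0.04368
  Regime R6: 0.182 × 0.072 = 0.013104
Total = 0.132224.
P(Regime R5 | evidence) = 0.04352 / 0.132224 ≈ 0.3291.

0.3291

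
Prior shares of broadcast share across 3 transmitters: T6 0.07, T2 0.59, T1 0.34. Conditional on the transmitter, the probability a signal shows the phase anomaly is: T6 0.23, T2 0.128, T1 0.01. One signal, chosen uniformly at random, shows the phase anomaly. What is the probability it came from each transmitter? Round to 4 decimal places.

Unnormalized posteriors (prior × likelihood):
  T6: 0.07 × 0.23 = 0.0161
  T2: 0.59 × 0.128 = 0.07552
  T1: 0.34 × 0.01 = 0.0034
Total = 0.09502.
P(T6 | anomaly) = 0.0161/0.09502 ≈ 0.1694
P(T2 | anomaly) = 0.07552/0.09502 ≈ 0.7948
P(T1 | anomaly) = 0.0034/0.09502 ≈ 0.0358

T6 0.1694, T2 0.7948, T1 0.0358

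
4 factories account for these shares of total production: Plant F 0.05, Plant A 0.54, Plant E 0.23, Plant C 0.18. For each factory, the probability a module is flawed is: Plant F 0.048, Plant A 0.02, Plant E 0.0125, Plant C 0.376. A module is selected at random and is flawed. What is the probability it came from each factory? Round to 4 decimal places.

By Bayes' rule, posterior ∝ prior × likelihood:
  Plant F: 0.05 × 0.048 = 0.0024
  Plant A: 0.54 × 0.02 = 0.0108
  Plant E: 0.23 × 0.0125 = 0.002875
  Plant C: 0.18 × 0.376 = 0.06768
Sum = 0.083755.
P(Plant F | flawed) = 0.0024/0.083755 ≈ 0.0287
P(Plant A | flawed) = 0.0108/0.083755 ≈ 0.1289
P(Plant E | flawed) = 0.002875/0.083755 ≈ 0.0343
P(Plant C | flawed) = 0.06768/0.083755 ≈ 0.8081

Plant F 0.0287, Plant A 0.1289, Plant E 0.0343, Plant C 0.8081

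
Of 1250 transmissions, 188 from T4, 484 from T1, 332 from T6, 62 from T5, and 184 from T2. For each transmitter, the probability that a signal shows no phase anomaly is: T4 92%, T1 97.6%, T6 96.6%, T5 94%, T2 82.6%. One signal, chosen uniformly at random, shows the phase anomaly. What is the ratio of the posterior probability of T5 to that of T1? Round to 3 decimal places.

Taking complements, P(anomaly | each) = T4 0.08, T1 0.024, T6 0.034, T5 0.06, T2 0.174.
Compute prior × likelihood for every hypothesis:
  T4: 0.1504 × 0.08 = 0.012032
  T1: 0.3872 × 0.024 = 0.0092928
  T6: 0.2656 × 0.034 = 0.0090304
  T5: 0.0496 × 0.06 = 0.002976
  T2: 0.1472 × 0.174 = 0.0256128
Normalizing constant = 0.058944.
The ratio is 0.002976 / 0.0092928 (the normalizer cancels) = 0.320.

0.320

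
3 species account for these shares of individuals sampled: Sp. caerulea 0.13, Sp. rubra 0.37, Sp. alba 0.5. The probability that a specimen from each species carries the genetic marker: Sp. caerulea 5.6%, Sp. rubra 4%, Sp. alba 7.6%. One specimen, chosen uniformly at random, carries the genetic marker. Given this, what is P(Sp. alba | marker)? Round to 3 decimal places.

Unnormalized posteriors (prior × likelihood):
  Sp. caerulea: 0.13 × 0.056 = 0.00728
  Sp. rubra: 0.37 × 0.04 = 0.0148
  Sp. alba: 0.5 × 0.076 = 0.038
Sum = 0.06008.
P(Sp. alba | evidence) = 0.038 / 0.06008 ≈ 0.632.

0.632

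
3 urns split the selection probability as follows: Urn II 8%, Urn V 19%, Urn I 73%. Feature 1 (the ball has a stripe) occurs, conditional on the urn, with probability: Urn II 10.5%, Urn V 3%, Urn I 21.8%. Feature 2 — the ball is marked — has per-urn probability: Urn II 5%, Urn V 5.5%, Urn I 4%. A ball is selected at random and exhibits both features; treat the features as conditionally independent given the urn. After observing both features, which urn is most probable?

Urn I

By Bayes' rule, posterior ∝ prior × likelihood:
  Urn II: 0.08 × 0.105 × 0.05 = 0.00042
  Urn V: 0.19 × 0.03 × 0.055 = 0.0003135
  Urn I: 0.73 × 0.218 × 0.04 = 0.0063656
Total = 0.0070991.
Largest term belongs to Urn I, so Urn I is most probable.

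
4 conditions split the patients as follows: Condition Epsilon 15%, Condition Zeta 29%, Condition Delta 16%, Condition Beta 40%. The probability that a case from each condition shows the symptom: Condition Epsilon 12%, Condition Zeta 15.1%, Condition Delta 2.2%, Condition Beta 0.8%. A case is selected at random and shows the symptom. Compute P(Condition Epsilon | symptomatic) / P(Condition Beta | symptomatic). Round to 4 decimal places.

5.6250

By Bayes' rule, posterior ∝ prior × likelihood:
  Condition Epsilon: 0.15 × 0.12 = 0.018
  Condition Zeta: 0.29 × 0.151 = 0.04379
  Condition Delta: 0.16 × 0.022 = 0.00352
  Condition Beta: 0.4 × 0.008 = 0.0032
Normalizing constant = 0.06851.
The ratio is 0.018 / 0.0032 (the normalizer cancels) = 5.6250.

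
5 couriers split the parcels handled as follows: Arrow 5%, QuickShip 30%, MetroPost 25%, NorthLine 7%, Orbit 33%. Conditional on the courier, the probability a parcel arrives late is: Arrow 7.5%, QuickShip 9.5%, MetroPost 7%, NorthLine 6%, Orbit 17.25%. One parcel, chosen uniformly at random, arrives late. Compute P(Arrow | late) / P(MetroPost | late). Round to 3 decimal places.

0.214

Compute prior × likelihood for every hypothesis:
  Arrow: 0.05 × 0.075 = 0.00375
  QuickShip: 0.3 × 0.095 = 0.0285
  MetroPost: 0.25 × 0.07 = 0.0175
  NorthLine: 0.07 × 0.06 = 0.0042
  Orbit: 0.33 × 0.1725 = 0.056925
Sum = 0.110875.
The ratio is 0.00375 / 0.0175 (the normalizer cancels) = 0.214.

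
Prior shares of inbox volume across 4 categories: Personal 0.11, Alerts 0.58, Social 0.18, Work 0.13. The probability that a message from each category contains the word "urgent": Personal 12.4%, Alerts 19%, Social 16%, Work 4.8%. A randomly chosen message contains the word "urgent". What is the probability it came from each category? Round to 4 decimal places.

Personal 0.0859, Alerts 0.6936, Social 0.1813, Work 0.0393

Compute prior × likelihood for every hypothesis:
  Personal: 0.11 × 0.124 = 0.01364
  Alerts: 0.58 × 0.19 = 0.1102
  Social: 0.18 × 0.16 = 0.0288
  Work: 0.13 × 0.048 = 0.00624
Total = 0.15888.
P(Personal | urgent-flag) = 0.01364/0.15888 ≈ 0.0859
P(Alerts | urgent-flag) = 0.1102/0.15888 ≈ 0.6936
P(Social | urgent-flag) = 0.0288/0.15888 ≈ 0.1813
P(Work | urgent-flag) = 0.00624/0.15888 ≈ 0.0393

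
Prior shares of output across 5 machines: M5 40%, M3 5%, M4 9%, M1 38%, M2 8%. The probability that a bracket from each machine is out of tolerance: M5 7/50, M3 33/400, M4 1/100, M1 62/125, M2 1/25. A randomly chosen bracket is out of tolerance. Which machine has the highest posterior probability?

Compute prior × likelihood for every hypothesis:
  M5: 0.4 × 0.14 = 0.056
  M3: 0.05 × 0.0825 = 0.004125
  M4: 0.09 × 0.01 = 0.0009
  M1: 0.38 × 0.496 = 0.18848
  M2: 0.08 × 0.04 = 0.0032
Normalizing constant = 0.252705.
Largest term belongs to M1, so M1 is most probable.

M1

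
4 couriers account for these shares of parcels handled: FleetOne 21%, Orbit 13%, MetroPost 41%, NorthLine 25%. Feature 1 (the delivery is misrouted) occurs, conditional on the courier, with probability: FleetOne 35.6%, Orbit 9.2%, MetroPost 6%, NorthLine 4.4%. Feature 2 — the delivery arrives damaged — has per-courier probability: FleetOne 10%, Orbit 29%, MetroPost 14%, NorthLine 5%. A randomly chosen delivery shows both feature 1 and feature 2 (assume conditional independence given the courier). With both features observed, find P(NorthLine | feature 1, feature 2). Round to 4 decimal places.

0.0368

Unnormalized posteriors (prior × likelihood):
  FleetOne: 0.21 × 0.356 × 0.1 = 0.007476
  Orbit: 0.13 × 0.092 × 0.29 = 0.0034684
  MetroPost: 0.41 × 0.06 × 0.14 = 0.003444
  NorthLine: 0.25 × 0.044 × 0.05 = 0.00055
Total = 0.0149384.
P(NorthLine | evidence) = 0.00055 / 0.0149384 ≈ 0.0368.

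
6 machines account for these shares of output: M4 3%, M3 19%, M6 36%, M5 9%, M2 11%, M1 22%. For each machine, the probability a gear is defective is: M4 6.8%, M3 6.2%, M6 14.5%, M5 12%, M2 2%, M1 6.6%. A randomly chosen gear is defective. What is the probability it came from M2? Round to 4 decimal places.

By Bayes' rule, posterior ∝ prior × likelihood:
  M4: 0.03 × 0.068 = 0.00204
  M3: 0.19 × 0.062 = 0.01178
  M6: 0.36 × 0.145 = 0.0522
  M5: 0.09 × 0.12 = 0.0108
  M2: 0.11 × 0.02 = 0.0022
  M1: 0.22 × 0.066 = 0.01452
Normalizing constant = 0.09354.
P(M2 | evidence) = 0.0022 / 0.09354 ≈ 0.0235.

0.0235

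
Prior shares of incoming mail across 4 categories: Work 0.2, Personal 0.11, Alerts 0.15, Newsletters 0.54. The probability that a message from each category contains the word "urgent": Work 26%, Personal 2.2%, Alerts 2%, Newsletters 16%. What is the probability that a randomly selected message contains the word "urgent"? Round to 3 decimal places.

Compute prior × likelihood for every hypothesis:
  Work: 0.2 × 0.26 = 0.052
  Personal: 0.11 × 0.022 = 0.00242
  Alerts: 0.15 × 0.02 = 0.003
  Newsletters: 0.54 × 0.16 = 0.0864
P(urgent-flag) = 0.052 + 0.00242 + 0.003 + 0.0864 = 0.14382 → 0.144.

0.144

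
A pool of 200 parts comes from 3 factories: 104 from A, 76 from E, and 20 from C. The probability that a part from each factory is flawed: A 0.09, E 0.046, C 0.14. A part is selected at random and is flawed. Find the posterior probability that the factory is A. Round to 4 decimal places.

0.5979

Prior × likelihood for each hypothesis:
  A: 0.52 × 0.09 = 0.0468
  E: 0.38 × 0.046 = 0.01748
  C: 0.1 × 0.14 = 0.014
Normalizing constant = 0.07828.
P(A | evidence) = 0.0468 / 0.07828 ≈ 0.5979.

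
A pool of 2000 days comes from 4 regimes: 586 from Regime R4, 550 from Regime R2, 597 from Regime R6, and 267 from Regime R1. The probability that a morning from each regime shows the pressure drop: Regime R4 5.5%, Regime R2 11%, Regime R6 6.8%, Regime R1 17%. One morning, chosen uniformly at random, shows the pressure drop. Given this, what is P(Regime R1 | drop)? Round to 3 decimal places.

By Bayes' rule, posterior ∝ prior × likelihood:
  Regime R4: 0.293 × 0.055 = 0.016115
  Regime R2: 0.275 × 0.11 = 0.03025
  Regime R6: 0.2985 × 0.068 = 0.020298
  Regime R1: 0.1335 × 0.17 = 0.022695
Normalizing constant = 0.089358.
P(Regime R1 | evidence) = 0.022695 / 0.089358 ≈ 0.254.

0.254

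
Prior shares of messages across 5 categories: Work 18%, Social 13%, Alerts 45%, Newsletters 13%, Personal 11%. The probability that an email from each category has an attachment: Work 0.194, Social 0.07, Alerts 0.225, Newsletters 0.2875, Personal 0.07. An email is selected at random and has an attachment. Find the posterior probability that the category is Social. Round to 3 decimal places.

0.048

By Bayes' rule, posterior ∝ prior × likelihood:
  Work: 0.18 × 0.194 = 0.03492
  Social: 0.13 × 0.07 = 0.0091
  Alerts: 0.45 × 0.225 = 0.10125
  Newsletters: 0.13 × 0.2875 = 0.037375
  Personal: 0.11 × 0.07 = 0.0077
Normalizing constant = 0.190345.
P(Social | evidence) = 0.0091 / 0.190345 ≈ 0.048.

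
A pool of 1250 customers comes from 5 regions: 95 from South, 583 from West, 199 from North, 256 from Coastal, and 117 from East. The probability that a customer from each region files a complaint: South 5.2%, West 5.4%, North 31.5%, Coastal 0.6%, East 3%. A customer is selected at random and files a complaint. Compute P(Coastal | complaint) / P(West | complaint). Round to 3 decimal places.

0.049

Unnormalized posteriors (prior × likelihood):
  South: 0.076 × 0.052 = 0.003952
  West: 0.4664 × 0.054 = 0.0251856
  North: 0.1592 × 0.315 = 0.050148
  Coastal: 0.2048 × 0.006 = 0.0012288
  East: 0.0936 × 0.03 = 0.002808
Sum = 0.0833224.
The ratio is 0.0012288 / 0.0251856 (the normalizer cancels) = 0.049.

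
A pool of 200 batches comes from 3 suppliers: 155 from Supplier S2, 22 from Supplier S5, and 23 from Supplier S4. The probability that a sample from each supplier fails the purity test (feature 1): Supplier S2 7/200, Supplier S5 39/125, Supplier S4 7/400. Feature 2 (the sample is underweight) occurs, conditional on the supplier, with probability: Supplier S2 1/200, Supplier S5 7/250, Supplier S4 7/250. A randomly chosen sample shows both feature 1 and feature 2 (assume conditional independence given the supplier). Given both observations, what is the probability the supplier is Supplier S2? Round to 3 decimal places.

Prior × likelihood for each hypothesis:
  Supplier S2: 0.775 × 0.035 × 0.005 = 0.000135625
  Supplier S5: 0.11 × 0.312 × 0.028 = 0.00096096
  Supplier S4: 0.115 × 0.0175 × 0.028 = 0.00005635
Normalizing constant = 0.001152935.
P(Supplier S2 | evidence) = 0.000135625 / 0.001152935 ≈ 0.118.

0.118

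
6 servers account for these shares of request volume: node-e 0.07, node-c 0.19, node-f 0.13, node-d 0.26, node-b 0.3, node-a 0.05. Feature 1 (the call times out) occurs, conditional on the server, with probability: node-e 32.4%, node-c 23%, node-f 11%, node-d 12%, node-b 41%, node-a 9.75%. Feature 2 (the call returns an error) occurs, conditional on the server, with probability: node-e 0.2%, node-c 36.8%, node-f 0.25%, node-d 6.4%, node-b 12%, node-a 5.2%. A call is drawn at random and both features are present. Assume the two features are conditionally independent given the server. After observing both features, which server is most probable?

Prior × likelihood for each hypothesis:
  node-e: 0.07 × 0.324 × 0.002 = 0.00004536
  node-c: 0.19 × 0.23 × 0.368 = 0.0160816
  node-f: 0.13 × 0.11 × 0.0025 = 0.00003575
  node-d: 0.26 × 0.12 × 0.064 = 0.0019968
  node-b: 0.3 × 0.41 × 0.12 = 0.01476
  node-a: 0.05 × 0.0975 × 0.052 = 0.0002535
Normalizing constant = 0.03317301.
Largest term belongs to node-c, so node-c is most probable.

node-c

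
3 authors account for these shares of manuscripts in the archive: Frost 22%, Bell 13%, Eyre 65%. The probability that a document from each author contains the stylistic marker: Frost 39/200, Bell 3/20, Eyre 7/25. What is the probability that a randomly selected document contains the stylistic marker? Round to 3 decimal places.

0.244

By Bayes' rule, posterior ∝ prior × likelihood:
  Frost: 0.22 × 0.195 = 0.0429
  Bell: 0.13 × 0.15 = 0.0195
  Eyre: 0.65 × 0.28 = 0.182
P(marker) = 0.0429 + 0.0195 + 0.182 = 0.2444 → 0.244.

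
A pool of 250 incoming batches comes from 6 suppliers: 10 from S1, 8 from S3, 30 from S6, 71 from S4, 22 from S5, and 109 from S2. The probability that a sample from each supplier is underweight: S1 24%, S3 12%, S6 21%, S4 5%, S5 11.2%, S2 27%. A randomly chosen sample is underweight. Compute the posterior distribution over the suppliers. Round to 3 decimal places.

By Bayes' rule, posterior ∝ prior × likelihood:
  S1: 0.04 × 0.24 = 0.0096
  S3: 0.032 × 0.12 = 0.00384
  S6: 0.12 × 0.21 = 0.0252
  S4: 0.284 × 0.05 = 0.0142
  S5: 0.088 × 0.112 = 0.009856
  S2: 0.436 × 0.27 = 0.11772
Total = 0.180416.
P(S1 | underweight) = 0.0096/0.180416 ≈ 0.053
P(S3 | underweight) = 0.00384/0.180416 ≈ 0.021
P(S6 | underweight) = 0.0252/0.180416 ≈ 0.140
P(S4 | underweight) = 0.0142/0.180416 ≈ 0.079
P(S5 | underweight) = 0.009856/0.180416 ≈ 0.055
P(S2 | underweight) = 0.11772/0.180416 ≈ 0.652
(Check: 0.053+0.021+0.140+0.079+0.055+0.652 = 1.000.)

S1 0.053, S3 0.021, S6 0.140, S4 0.079, S5 0.055, S2 0.652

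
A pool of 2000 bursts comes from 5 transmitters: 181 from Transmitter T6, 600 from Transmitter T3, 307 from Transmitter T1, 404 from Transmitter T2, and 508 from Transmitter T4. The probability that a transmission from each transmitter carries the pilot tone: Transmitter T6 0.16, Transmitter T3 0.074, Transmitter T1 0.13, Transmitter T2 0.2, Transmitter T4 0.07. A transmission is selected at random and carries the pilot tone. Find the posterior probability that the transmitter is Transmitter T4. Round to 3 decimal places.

Prior × likelihood for each hypothesis:
  Transmitter T6: 0.0905 × 0.16 = 0.01448
  Transmitter T3: 0.3 × 0.074 = 0.0222
  Transmitter T1: 0.1535 × 0.13 = 0.019955
  Transmitter T2: 0.202 × 0.2 = 0.0404
  Transmitter T4: 0.254 × 0.07 = 0.01778
Normalizing constant = 0.114815.
P(Transmitter T4 | evidence) = 0.01778 / 0.114815 ≈ 0.155.

0.155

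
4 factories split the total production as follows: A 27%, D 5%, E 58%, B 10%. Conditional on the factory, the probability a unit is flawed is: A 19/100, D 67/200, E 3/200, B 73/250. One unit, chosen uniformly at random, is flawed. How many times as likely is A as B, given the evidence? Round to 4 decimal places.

1.7568

Compute prior × likelihood for every hypothesis:
  A: 0.27 × 0.19 = 0.0513
  D: 0.05 × 0.335 = 0.01675
  E: 0.58 × 0.015 = 0.0087
  B: 0.1 × 0.292 = 0.0292
Sum = 0.10595.
The ratio is 0.0513 / 0.0292 (the normalizer cancels) = 1.7568.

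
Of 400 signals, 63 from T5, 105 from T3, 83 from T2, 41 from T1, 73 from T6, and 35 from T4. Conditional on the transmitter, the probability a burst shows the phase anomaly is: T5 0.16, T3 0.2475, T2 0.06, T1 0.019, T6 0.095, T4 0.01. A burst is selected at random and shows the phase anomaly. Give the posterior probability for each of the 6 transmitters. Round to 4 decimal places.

T5 0.2052, T3 0.5292, T2 0.1014, T1 0.0159, T6 0.1412, T4 0.0071

Prior × likelihood for each hypothesis:
  T5: 0.1575 × 0.16 = 0.0252
  T3: 0.2625 × 0.2475 = 0.06496875
  T2: 0.2075 × 0.06 = 0.01245
  T1: 0.1025 × 0.019 = 0.0019475
  T6: 0.1825 × 0.095 = 0.0173375
  T4: 0.0875 × 0.01 = 0.000875
Total = 0.12277875.
P(T5 | anomaly) = 0.0252/0.12277875 ≈ 0.2052
P(T3 | anomaly) = 0.06496875/0.12277875 ≈ 0.5292
P(T2 | anomaly) = 0.01245/0.12277875 ≈ 0.1014
P(T1 | anomaly) = 0.0019475/0.12277875 ≈ 0.0159
P(T6 | anomaly) = 0.0173375/0.12277875 ≈ 0.1412
P(T4 | anomaly) = 0.000875/0.12277875 ≈ 0.0071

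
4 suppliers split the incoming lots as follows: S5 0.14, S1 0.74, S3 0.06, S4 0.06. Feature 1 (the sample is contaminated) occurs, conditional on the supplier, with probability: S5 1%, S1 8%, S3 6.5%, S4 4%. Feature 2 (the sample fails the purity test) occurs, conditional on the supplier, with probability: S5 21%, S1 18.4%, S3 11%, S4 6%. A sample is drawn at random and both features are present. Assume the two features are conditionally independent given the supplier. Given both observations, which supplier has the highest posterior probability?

Prior × likelihood for each hypothesis:
  S5: 0.14 × 0.01 × 0.21 = 0.000294
  S1: 0.74 × 0.08 × 0.184 = 0.0108928
  S3: 0.06 × 0.065 × 0.11 = 0.000429
  S4: 0.06 × 0.04 × 0.06 = 0.000144
Total = 0.0117598.
Largest term belongs to S1, so S1 is most probable.

S1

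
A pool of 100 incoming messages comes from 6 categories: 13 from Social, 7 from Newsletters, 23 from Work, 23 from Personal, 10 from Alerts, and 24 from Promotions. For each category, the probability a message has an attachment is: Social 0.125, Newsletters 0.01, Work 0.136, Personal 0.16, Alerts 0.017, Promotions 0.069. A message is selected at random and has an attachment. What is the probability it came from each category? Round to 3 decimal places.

Social 0.157, Newsletters 0.007, Work 0.303, Personal 0.356, Alerts 0.016, Promotions 0.160

Prior × likelihood for each hypothesis:
  Social: 0.13 × 0.125 = 0.01625
  Newsletters: 0.07 × 0.01 = 0.0007
  Work: 0.23 × 0.136 = 0.03128
  Personal: 0.23 × 0.16 = 0.0368
  Alerts: 0.1 × 0.017 = 0.0017
  Promotions: 0.24 × 0.069 = 0.01656
Sum = 0.10329.
P(Social | attachment) = 0.01625/0.10329 ≈ 0.157
P(Newsletters | attachment) = 0.0007/0.10329 ≈ 0.007
P(Work | attachment) = 0.03128/0.10329 ≈ 0.303
P(Personal | attachment) = 0.0368/0.10329 ≈ 0.356
P(Alerts | attachment) = 0.0017/0.10329 ≈ 0.016
P(Promotions | attachment) = 0.01656/0.10329 ≈ 0.160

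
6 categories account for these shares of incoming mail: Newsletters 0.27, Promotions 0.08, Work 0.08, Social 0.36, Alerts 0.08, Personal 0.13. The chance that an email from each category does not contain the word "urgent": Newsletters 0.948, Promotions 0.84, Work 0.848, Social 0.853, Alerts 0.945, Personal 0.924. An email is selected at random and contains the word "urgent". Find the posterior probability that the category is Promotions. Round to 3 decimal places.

0.121

Taking complements, P(urgent-flag | each) = Newsletters 0.052, Promotions 0.16, Work 0.152, Social 0.147, Alerts 0.055, Personal 0.076.
Compute prior × likelihood for every hypothesis:
  Newsletters: 0.27 × 0.052 = 0.01404
  Promotions: 0.08 × 0.16 = 0.0128
  Work: 0.08 × 0.152 = 0.01216
  Social: 0.36 × 0.147 = 0.05292
  Alerts: 0.08 × 0.055 = 0.0044
  Personal: 0.13 × 0.076 = 0.00988
Normalizing constant = 0.1062.
P(Promotions | evidence) = 0.0128 / 0.1062 ≈ 0.121.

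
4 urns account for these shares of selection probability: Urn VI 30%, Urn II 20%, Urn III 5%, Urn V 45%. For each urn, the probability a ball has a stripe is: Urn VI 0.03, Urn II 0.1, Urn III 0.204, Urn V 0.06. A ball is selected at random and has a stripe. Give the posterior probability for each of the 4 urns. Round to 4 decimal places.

Urn VI 0.1360, Urn II 0.3021, Urn III 0.1541, Urn V 0.4079

By Bayes' rule, posterior ∝ prior × likelihood:
  Urn VI: 0.3 × 0.03 = 0.009
  Urn II: 0.2 × 0.1 = 0.02
  Urn III: 0.05 × 0.204 = 0.0102
  Urn V: 0.45 × 0.06 = 0.027
Total = 0.0662.
P(Urn VI | striped) = 0.009/0.0662 ≈ 0.1360
P(Urn II | striped) = 0.02/0.0662 ≈ 0.3021
P(Urn III | striped) = 0.0102/0.0662 ≈ 0.1541
P(Urn V | striped) = 0.027/0.0662 ≈ 0.4079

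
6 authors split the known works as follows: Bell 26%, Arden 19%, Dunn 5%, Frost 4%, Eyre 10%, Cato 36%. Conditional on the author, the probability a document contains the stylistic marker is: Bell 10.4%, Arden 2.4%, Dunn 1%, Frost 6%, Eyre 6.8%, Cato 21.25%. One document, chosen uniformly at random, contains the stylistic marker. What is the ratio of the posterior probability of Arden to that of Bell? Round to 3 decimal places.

0.169

By Bayes' rule, posterior ∝ prior × likelihood:
  Bell: 0.26 × 0.104 = 0.02704
  Arden: 0.19 × 0.024 = 0.00456
  Dunn: 0.05 × 0.01 = 0.0005
  Frost: 0.04 × 0.06 = 0.0024
  Eyre: 0.1 × 0.068 = 0.0068
  Cato: 0.36 × 0.2125 = 0.0765
Total = 0.1178.
The ratio is 0.00456 / 0.02704 (the normalizer cancels) = 0.169.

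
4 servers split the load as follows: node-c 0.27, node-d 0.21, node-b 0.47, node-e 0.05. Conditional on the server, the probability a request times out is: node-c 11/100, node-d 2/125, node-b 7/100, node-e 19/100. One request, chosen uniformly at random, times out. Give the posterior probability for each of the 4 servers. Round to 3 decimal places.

Compute prior × likelihood for every hypothesis:
  node-c: 0.27 × 0.11 = 0.0297
  node-d: 0.21 × 0.016 = 0.00336
  node-b: 0.47 × 0.07 = 0.0329
  node-e: 0.05 × 0.19 = 0.0095
Sum = 0.07546.
P(node-c | timeout) = 0.0297/0.07546 ≈ 0.394
P(node-d | timeout) = 0.00336/0.07546 ≈ 0.045
P(node-b | timeout) = 0.0329/0.07546 ≈ 0.436
P(node-e | timeout) = 0.0095/0.07546 ≈ 0.126

node-c 0.394, node-d 0.045, node-b 0.436, node-e 0.126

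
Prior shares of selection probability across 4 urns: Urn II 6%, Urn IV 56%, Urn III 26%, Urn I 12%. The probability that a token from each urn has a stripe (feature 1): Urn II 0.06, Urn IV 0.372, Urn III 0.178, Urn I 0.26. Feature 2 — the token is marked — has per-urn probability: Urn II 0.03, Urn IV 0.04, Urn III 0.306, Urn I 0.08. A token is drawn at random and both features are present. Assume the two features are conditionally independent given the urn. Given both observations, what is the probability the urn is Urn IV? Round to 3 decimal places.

Unnormalized posteriors (prior × likelihood):
  Urn II: 0.06 × 0.06 × 0.03 = 0.000108
  Urn IV: 0.56 × 0.372 × 0.04 = 0.0083328
  Urn III: 0.26 × 0.178 × 0.306 = 0.01416168
  Urn I: 0.12 × 0.26 × 0.08 = 0.002496
Normalizing constant = 0.02509848.
P(Urn IV | evidence) = 0.0083328 / 0.02509848 ≈ 0.332.

0.332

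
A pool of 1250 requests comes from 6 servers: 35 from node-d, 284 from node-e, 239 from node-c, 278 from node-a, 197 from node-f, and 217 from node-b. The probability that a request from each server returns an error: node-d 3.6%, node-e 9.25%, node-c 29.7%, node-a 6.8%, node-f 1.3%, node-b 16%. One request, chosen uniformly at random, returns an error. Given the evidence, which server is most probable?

node-c

Unnormalized posteriors (prior × likelihood):
  node-d: 0.028 × 0.036 = 0.001008
  node-e: 0.2272 × 0.0925 = 0.021016
  node-c: 0.1912 × 0.297 = 0.0567864
  node-a: 0.2224 × 0.068 = 0.0151232
  node-f: 0.1576 × 0.013 = 0.0020488
  node-b: 0.1736 × 0.16 = 0.027776
Sum = 0.1237584.
Largest term belongs to node-c, so node-c is most probable.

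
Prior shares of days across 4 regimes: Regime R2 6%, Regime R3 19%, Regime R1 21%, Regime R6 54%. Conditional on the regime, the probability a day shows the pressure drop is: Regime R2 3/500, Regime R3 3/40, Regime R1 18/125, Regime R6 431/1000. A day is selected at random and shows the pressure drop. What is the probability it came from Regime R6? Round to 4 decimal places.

Unnormalized posteriors (prior × likelihood):
  Regime R2: 0.06 × 0.006 = 0.00036
  Regime R3: 0.19 × 0.075 = 0.01425
  Regime R1: 0.21 × 0.144 = 0.03024
  Regime R6: 0.54 × 0.431 = 0.23274
Total = 0.27759.
P(Regime R6 | evidence) = 0.23274 / 0.27759 ≈ 0.8384.

0.8384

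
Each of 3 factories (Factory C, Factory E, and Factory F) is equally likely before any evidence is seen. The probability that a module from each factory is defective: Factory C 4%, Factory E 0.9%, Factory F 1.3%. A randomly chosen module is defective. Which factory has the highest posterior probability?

With a uniform prior (1/3 each), posterior ∝ likelihood:
  Factory C: 0.04
  Factory E: 0.009
  Factory F: 0.013
Total = 0.062.
Largest term belongs to Factory C, so Factory C is most probable.

Factory C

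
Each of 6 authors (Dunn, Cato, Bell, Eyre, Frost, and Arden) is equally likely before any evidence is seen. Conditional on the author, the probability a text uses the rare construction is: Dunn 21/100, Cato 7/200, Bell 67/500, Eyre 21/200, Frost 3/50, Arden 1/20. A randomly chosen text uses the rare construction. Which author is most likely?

Since the prior is uniform, the posterior is proportional to the likelihood:
  Dunn: 0.21
  Cato: 0.035
  Bell: 0.134
  Eyre: 0.105
  Frost: 0.06
  Arden: 0.05
Sum = 0.594.
Largest term belongs to Dunn, so Dunn is most probable.

Dunn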